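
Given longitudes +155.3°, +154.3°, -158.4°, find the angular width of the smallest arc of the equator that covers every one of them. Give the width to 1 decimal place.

47.3°

Sort the longitudes: -158.4°, +154.3°, +155.3°.
Eastward gaps between consecutive values (wrapping around): 312.7°, 1.0°, 46.3°.
Largest gap = 312.7° ⇒ minimal covering band is its complement: 360° − 312.7° = 47.3°.
Band runs from +154.3° eastward to -158.4°, crossing the antimeridian.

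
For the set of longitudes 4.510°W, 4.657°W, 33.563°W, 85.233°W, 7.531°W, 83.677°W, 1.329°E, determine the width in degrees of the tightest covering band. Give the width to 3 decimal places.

Sort the longitudes: -85.233°, -83.677°, -33.563°, -7.531°, -4.657°, -4.510°, +1.329°.
Eastward gaps between consecutive values (wrapping around): 1.556°, 50.114°, 26.032°, 2.874°, 0.147°, 5.839°, 273.438°.
Largest gap = 273.438° ⇒ minimal covering band is its complement: 360° − 273.438° = 86.562°.
Band runs from -85.233° eastward to +1.329°.

86.562°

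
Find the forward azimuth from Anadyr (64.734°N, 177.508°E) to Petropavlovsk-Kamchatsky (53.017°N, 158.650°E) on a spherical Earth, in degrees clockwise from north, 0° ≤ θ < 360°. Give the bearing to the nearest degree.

Δλ = 158.650 − 177.508 = -18.858°.
θ = atan2( sin Δλ · cos φ₂ , cos φ₁ · sin φ₂ − sin φ₁ · cos φ₂ · cos Δλ )
  = atan2(-0.19444, -0.17388) = -131.804° → normalised to [0°, 360°): 228.196°.

228°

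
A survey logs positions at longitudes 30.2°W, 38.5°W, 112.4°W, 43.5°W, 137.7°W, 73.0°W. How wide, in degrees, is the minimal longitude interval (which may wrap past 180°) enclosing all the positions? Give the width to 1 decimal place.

107.5°

Sort the longitudes: -137.7°, -112.4°, -73.0°, -43.5°, -38.5°, -30.2°.
Eastward gaps between consecutive values (wrapping around): 25.3°, 39.4°, 29.5°, 5.0°, 8.3°, 252.5°.
Largest gap = 252.5° ⇒ minimal covering band is its complement: 360° − 252.5° = 107.5°.
Band runs from -137.7° eastward to -30.2°.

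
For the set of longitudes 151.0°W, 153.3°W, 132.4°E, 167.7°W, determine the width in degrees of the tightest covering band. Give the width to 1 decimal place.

76.6°

Sort the longitudes: -167.7°, -153.3°, -151.0°, +132.4°.
Eastward gaps between consecutive values (wrapping around): 14.4°, 2.3°, 283.4°, 59.9°.
Largest gap = 283.4° ⇒ minimal covering band is its complement: 360° − 283.4° = 76.6°.
Band runs from +132.4° eastward to -151.0°, crossing the antimeridian.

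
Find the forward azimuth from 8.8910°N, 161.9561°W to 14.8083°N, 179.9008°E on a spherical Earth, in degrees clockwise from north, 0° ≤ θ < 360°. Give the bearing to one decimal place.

Δλ = 179.9008 − -161.9561 = 341.8569°; wrapped into (−180°, 180°]: -18.1431°.
θ = atan2( sin Δλ · cos φ₂ , cos φ₁ · sin φ₂ − sin φ₁ · cos φ₂ · cos Δλ )
  = atan2(-0.30105, 0.11052) = -69.841° → normalised to [0°, 360°): 290.159°.

290.2°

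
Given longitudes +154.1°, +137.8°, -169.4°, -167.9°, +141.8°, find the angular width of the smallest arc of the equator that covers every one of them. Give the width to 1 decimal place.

54.3°

Sort the longitudes: -169.4°, -167.9°, +137.8°, +141.8°, +154.1°.
Eastward gaps between consecutive values (wrapping around): 1.5°, 305.7°, 4.0°, 12.3°, 36.5°.
Largest gap = 305.7° ⇒ minimal covering band is its complement: 360° − 305.7° = 54.3°.
Band runs from +137.8° eastward to -167.9°, crossing the antimeridian.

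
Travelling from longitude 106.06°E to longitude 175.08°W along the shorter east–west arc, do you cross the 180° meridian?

Yes

Naïve |-175.08 − 106.06| = 281.14° > 180°, so the shorter arc goes the other way round — across 180°.
Signed shortest Δλ = ((-175.08 − 106.06 + 180) mod 360) − 180 = 78.86°.
Going east by 78.86° from +106.06° passes through 180° before reaching -175.08°.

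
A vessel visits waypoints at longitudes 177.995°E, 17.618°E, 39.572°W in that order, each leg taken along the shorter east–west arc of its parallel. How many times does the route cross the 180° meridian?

0

Leg 1: +177.995° → +17.618°, shortest Δλ = -160.377° (west) — does not cross 180°.
Leg 2: +17.618° → -39.572°, shortest Δλ = -57.19° (west) — does not cross 180°.
Total crossings: 0.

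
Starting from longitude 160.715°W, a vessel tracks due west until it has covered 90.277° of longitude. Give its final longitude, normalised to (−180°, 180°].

Start at -160.715°; shift −90.277° → -250.992°.
-250.992° lies outside (−180°, 180°]; add 360° → +109.008°.

109.008°E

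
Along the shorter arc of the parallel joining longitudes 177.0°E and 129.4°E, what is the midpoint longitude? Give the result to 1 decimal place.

Signed shortest Δλ from +177.0° to +129.4° is -47.6°.
Midpoint longitude = +177.0° + (-47.6°)/2 = +177.0° − 23.8° = +153.2°.

153.2°E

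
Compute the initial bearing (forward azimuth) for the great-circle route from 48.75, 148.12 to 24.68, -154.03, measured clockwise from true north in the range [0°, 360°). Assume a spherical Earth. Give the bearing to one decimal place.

Δλ = -154.03 − 148.12 = -302.15°; wrapped into (−180°, 180°]: 57.85°.
θ = atan2( sin Δλ · cos φ₂ , cos φ₁ · sin φ₂ − sin φ₁ · cos φ₂ · cos Δλ )
  = atan2(0.76932, -0.08823) = 96.542° → normalised to [0°, 360°): 96.542°.

96.5°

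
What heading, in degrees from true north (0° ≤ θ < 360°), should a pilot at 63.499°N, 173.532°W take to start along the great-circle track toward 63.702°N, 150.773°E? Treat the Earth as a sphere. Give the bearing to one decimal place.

Δλ = 150.773 − -173.532 = 324.305°; wrapped into (−180°, 180°]: -35.695°.
θ = atan2( sin Δλ · cos φ₂ , cos φ₁ · sin φ₂ − sin φ₁ · cos φ₂ · cos Δλ )
  = atan2(-0.25850, 0.07803) = -73.203° → normalised to [0°, 360°): 286.797°.

286.8°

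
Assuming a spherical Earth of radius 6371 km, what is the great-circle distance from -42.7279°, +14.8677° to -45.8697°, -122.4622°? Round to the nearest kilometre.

Δλ = -122.4622 − 14.8677 = -137.3299°.
Δφ = -45.8697 − -42.7279 = -3.1418°.
a = sin²(Δφ/2) + cos φ₁ · cos φ₂ · sin²(Δλ/2) = 0.444534.
c = 2·atan2(√a, √(1−a)) = 1.45964 rad → d = 6371·c ≈ 9299.34 km.

9299 km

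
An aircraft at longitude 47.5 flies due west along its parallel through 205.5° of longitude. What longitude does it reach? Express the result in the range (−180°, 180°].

-158.0°

Start at +47.5°; shift −205.5° → -158.0°.
-158.0° already lies in (−180°, 180°].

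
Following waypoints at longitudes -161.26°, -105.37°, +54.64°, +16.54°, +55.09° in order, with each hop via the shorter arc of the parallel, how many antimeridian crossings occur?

0

Leg 1: -161.26° → -105.37°, shortest Δλ = 55.89° (east) — does not cross 180°.
Leg 2: -105.37° → +54.64°, shortest Δλ = 160.01° (east) — does not cross 180°.
Leg 3: +54.64° → +16.54°, shortest Δλ = -38.1° (west) — does not cross 180°.
Leg 4: +16.54° → +55.09°, shortest Δλ = 38.55° (east) — does not cross 180°.
Total crossings: 0.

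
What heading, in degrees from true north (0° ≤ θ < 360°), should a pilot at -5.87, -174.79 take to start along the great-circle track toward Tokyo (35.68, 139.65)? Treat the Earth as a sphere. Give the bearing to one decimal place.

317.7°

Δλ = 139.65 − -174.79 = 314.44°; wrapped into (−180°, 180°]: -45.56°.
θ = atan2( sin Δλ · cos φ₂ , cos φ₁ · sin φ₂ − sin φ₁ · cos φ₂ · cos Δλ )
  = atan2(-0.57996, 0.63836) = -42.255° → normalised to [0°, 360°): 317.745°.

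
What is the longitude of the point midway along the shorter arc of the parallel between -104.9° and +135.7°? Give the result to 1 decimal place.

-164.6°

Signed shortest Δλ from -104.9° to +135.7° is -119.4°.
Midpoint longitude = -104.9° + (-119.4°)/2 = -104.9° − 59.7° = -164.6°.
(The naïve average (-104.9 + +135.7)/2 = 15.4° is on the wrong side of the globe.)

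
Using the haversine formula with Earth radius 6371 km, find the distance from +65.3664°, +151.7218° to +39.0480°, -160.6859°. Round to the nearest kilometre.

4195 km

Δλ = -160.6859 − 151.7218 = -312.4077°; wrapped into (−180°, 180°]: 47.5923°.
Δφ = 39.0480 − 65.3664 = -26.3184°.
a = sin²(Δφ/2) + cos φ₁ · cos φ₂ · sin²(Δλ/2) = 0.104527.
c = 2·atan2(√a, √(1−a)) = 0.65844 rad → d = 6371·c ≈ 4194.94 km.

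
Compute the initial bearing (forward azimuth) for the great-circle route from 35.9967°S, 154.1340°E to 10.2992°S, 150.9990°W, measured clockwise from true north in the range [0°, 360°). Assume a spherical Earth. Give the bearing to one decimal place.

Δλ = -150.9990 − 154.1340 = -305.1330°; wrapped into (−180°, 180°]: 54.8670°.
θ = atan2( sin Δλ · cos φ₂ , cos φ₁ · sin φ₂ − sin φ₁ · cos φ₂ · cos Δλ )
  = atan2(0.80464, 0.18813) = 76.840° → normalised to [0°, 360°): 76.840°.

76.8°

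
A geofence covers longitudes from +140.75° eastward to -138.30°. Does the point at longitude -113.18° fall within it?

Band width going east from +140.75° to -138.30°: ((-138.30 − 140.75) mod 360) = 80.95°.
Offset of -113.18° east of the west edge: ((-113.18 − 140.75) mod 360) = 106.07°.
106.07° > 80.95° ⇒ outside.

No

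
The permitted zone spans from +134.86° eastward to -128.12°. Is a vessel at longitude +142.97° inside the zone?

Yes

Band width going east from +134.86° to -128.12°: ((-128.12 − 134.86) mod 360) = 97.02°.
Offset of +142.97° east of the west edge: ((142.97 − 134.86) mod 360) = 8.11°.
8.11° ≤ 97.02° ⇒ inside.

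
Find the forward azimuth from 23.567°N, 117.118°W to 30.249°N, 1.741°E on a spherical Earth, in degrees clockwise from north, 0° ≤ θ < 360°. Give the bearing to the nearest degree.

50°

Δλ = 1.741 − -117.118 = 118.859°.
θ = atan2( sin Δλ · cos φ₂ , cos φ₁ · sin φ₂ − sin φ₁ · cos φ₂ · cos Δλ )
  = atan2(0.75656, 0.62844) = 50.285° → normalised to [0°, 360°): 50.285°.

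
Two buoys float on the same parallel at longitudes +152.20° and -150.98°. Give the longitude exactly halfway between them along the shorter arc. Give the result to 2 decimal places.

Signed shortest Δλ from +152.20° to -150.98° is +56.82°.
Midpoint longitude = +152.20° + (+56.82°)/2 = +152.20° + 28.41° = +180.61°.
Normalise into (−180°, 180°]: -179.39°.
(The naïve average (+152.20 + -150.98)/2 = 0.61° is on the wrong side of the globe.)

-179.39°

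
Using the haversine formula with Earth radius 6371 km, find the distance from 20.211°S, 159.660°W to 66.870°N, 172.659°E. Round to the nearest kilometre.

9952 km

Δλ = 172.659 − -159.660 = 332.319°; wrapped into (−180°, 180°]: -27.681°.
Δφ = 66.870 − -20.211 = 87.081°.
a = sin²(Δφ/2) + cos φ₁ · cos φ₂ · sin²(Δλ/2) = 0.495633.
c = 2·atan2(√a, √(1−a)) = 1.56206 rad → d = 6371·c ≈ 9951.90 km.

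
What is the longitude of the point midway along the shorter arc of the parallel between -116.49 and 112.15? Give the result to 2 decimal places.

+177.83°

Signed shortest Δλ from -116.49° to +112.15° is -131.36°.
Midpoint longitude = -116.49° + (-131.36°)/2 = -116.49° − 65.68° = -182.17°.
Normalise into (−180°, 180°]: +177.83°.
(The naïve average (-116.49 + +112.15)/2 = -2.17° is on the wrong side of the globe.)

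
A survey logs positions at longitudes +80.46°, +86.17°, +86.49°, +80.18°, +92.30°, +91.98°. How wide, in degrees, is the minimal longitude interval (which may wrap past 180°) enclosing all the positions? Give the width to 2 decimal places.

Sort the longitudes: +80.18°, +80.46°, +86.17°, +86.49°, +91.98°, +92.30°.
Eastward gaps between consecutive values (wrapping around): 0.28°, 5.71°, 0.32°, 5.49°, 0.32°, 347.88°.
Largest gap = 347.88° ⇒ minimal covering band is its complement: 360° − 347.88° = 12.12°.
Band runs from +80.18° eastward to +92.30°.

12.12°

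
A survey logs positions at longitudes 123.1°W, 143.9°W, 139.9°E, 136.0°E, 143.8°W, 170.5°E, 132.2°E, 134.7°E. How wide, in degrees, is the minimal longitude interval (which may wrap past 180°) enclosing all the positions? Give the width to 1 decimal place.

Sort the longitudes: -143.9°, -143.8°, -123.1°, +132.2°, +134.7°, +136.0°, +139.9°, +170.5°.
Eastward gaps between consecutive values (wrapping around): 0.1°, 20.7°, 255.3°, 2.5°, 1.3°, 3.9°, 30.6°, 45.6°.
Largest gap = 255.3° ⇒ minimal covering band is its complement: 360° − 255.3° = 104.7°.
Band runs from +132.2° eastward to -123.1°, crossing the antimeridian.

104.7°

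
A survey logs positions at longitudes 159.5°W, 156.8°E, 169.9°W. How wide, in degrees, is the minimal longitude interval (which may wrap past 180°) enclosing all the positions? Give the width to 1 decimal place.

43.7°

Sort the longitudes: -169.9°, -159.5°, +156.8°.
Eastward gaps between consecutive values (wrapping around): 10.4°, 316.3°, 33.3°.
Largest gap = 316.3° ⇒ minimal covering band is its complement: 360° − 316.3° = 43.7°.
Band runs from +156.8° eastward to -159.5°, crossing the antimeridian.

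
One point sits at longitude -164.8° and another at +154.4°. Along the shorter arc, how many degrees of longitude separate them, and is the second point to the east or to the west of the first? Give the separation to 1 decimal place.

Raw difference: 154.4 − -164.8 = 319.2°.
Normalise into (−180°, 180°]: 319.2° − 360° = -40.8°.
Negative ⇒ the second point lies to the west; separation 40.8°.

40.8° west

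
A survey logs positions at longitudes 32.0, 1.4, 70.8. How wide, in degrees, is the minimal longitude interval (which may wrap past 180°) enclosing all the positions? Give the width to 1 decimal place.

Sort the longitudes: +1.4°, +32.0°, +70.8°.
Eastward gaps between consecutive values (wrapping around): 30.6°, 38.8°, 290.6°.
Largest gap = 290.6° ⇒ minimal covering band is its complement: 360° − 290.6° = 69.4°.
Band runs from +1.4° eastward to +70.8°.

69.4°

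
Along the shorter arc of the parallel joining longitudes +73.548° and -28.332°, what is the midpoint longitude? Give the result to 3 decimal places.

Signed shortest Δλ from +73.548° to -28.332° is -101.880°.
Midpoint longitude = +73.548° + (-101.880°)/2 = +73.548° − 50.940° = +22.608°.

+22.608°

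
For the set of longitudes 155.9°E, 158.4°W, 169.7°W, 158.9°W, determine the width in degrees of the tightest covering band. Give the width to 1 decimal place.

Sort the longitudes: -169.7°, -158.9°, -158.4°, +155.9°.
Eastward gaps between consecutive values (wrapping around): 10.8°, 0.5°, 314.3°, 34.4°.
Largest gap = 314.3° ⇒ minimal covering band is its complement: 360° − 314.3° = 45.7°.
Band runs from +155.9° eastward to -158.4°, crossing the antimeridian.

45.7°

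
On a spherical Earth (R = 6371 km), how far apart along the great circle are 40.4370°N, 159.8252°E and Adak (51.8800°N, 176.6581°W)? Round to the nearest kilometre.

Δλ = -176.6581 − 159.8252 = -336.4833°; wrapped into (−180°, 180°]: 23.5167°.
Δφ = 51.8800 − 40.4370 = 11.4430°.
a = sin²(Δφ/2) + cos φ₁ · cos φ₂ · sin²(Δλ/2) = 0.029451.
c = 2·atan2(√a, √(1−a)) = 0.34493 rad → d = 6371·c ≈ 2197.55 km.

2198 km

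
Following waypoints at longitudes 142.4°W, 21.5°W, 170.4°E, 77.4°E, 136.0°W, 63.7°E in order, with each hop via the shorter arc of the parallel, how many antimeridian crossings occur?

Leg 1: -142.4° → -21.5°, shortest Δλ = 120.9° (east) — does not cross 180°.
Leg 2: -21.5° → +170.4°, shortest Δλ = -168.1° (west) — crosses 180°.
Leg 3: +170.4° → +77.4°, shortest Δλ = -93.0° (west) — does not cross 180°.
Leg 4: +77.4° → -136.0°, shortest Δλ = 146.6° (east) — crosses 180°.
Leg 5: -136.0° → +63.7°, shortest Δλ = -160.3° (west) — crosses 180°.
Total crossings: 3.

3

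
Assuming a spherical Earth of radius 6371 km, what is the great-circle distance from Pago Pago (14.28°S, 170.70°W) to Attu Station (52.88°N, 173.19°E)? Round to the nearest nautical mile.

Δλ = 173.19 − -170.70 = 343.89°; wrapped into (−180°, 180°]: -16.11°.
Δφ = 52.88 − -14.28 = 67.16°.
a = sin²(Δφ/2) + cos φ₁ · cos φ₂ · sin²(Δλ/2) = 0.317404.
c = 2·atan2(√a, √(1−a)) = 1.19696 rad → d = 6371·c ≈ 7625.81 km ≈ 4117.61 nmi.

4118 nmi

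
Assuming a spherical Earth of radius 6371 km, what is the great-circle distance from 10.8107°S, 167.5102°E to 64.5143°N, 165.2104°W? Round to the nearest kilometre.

Δλ = -165.2104 − 167.5102 = -332.7206°; wrapped into (−180°, 180°]: 27.2794°.
Δφ = 64.5143 − -10.8107 = 75.3250°.
a = sin²(Δφ/2) + cos φ₁ · cos φ₂ · sin²(Δλ/2) = 0.396835.
c = 2·atan2(√a, √(1−a)) = 1.36297 rad → d = 6371·c ≈ 8683.51 km.

8684 km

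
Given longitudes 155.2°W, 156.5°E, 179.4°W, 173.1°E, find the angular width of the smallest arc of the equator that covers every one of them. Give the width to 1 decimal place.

Sort the longitudes: -179.4°, -155.2°, +156.5°, +173.1°.
Eastward gaps between consecutive values (wrapping around): 24.2°, 311.7°, 16.6°, 7.5°.
Largest gap = 311.7° ⇒ minimal covering band is its complement: 360° − 311.7° = 48.3°.
Band runs from +156.5° eastward to -155.2°, crossing the antimeridian.

48.3°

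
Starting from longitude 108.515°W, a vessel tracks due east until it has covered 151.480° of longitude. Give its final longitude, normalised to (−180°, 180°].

42.965°E

Start at -108.515°; shift +151.480° → +42.965°.
+42.965° already lies in (−180°, 180°].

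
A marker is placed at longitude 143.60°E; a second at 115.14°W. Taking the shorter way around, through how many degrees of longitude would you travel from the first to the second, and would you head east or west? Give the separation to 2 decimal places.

101.26° east

Raw difference: -115.14 − 143.60 = -258.74°.
Normalise into (−180°, 180°]: -258.74° + 360° = 101.26°.
Positive ⇒ the second point lies to the east; separation 101.26°.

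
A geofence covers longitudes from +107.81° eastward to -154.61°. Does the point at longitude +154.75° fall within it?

Band width going east from +107.81° to -154.61°: ((-154.61 − 107.81) mod 360) = 97.58°.
Offset of +154.75° east of the west edge: ((154.75 − 107.81) mod 360) = 46.94°.
46.94° ≤ 97.58° ⇒ inside.

Yes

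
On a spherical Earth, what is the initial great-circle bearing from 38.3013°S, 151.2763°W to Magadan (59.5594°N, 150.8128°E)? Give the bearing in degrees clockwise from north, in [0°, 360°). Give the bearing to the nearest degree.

333°

Δλ = 150.8128 − -151.2763 = 302.0891°; wrapped into (−180°, 180°]: -57.9109°.
θ = atan2( sin Δλ · cos φ₂ , cos φ₁ · sin φ₂ − sin φ₁ · cos φ₂ · cos Δλ )
  = atan2(-0.42924, 0.84340) = -26.973° → normalised to [0°, 360°): 333.027°.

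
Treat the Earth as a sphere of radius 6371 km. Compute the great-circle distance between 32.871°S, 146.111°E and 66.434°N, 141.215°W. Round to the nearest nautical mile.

6810 nmi

Δλ = -141.215 − 146.111 = -287.326°; wrapped into (−180°, 180°]: 72.674°.
Δφ = 66.434 − -32.871 = 99.305°.
a = sin²(Δφ/2) + cos φ₁ · cos φ₂ · sin²(Δλ/2) = 0.698741.
c = 2·atan2(√a, √(1−a)) = 1.97957 rad → d = 6371·c ≈ 12611.82 km ≈ 6809.84 nmi.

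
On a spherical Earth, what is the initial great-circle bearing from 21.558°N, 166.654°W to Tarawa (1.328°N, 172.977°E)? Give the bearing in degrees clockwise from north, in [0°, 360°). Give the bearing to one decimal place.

227.1°

Δλ = 172.977 − -166.654 = 339.631°; wrapped into (−180°, 180°]: -20.369°.
θ = atan2( sin Δλ · cos φ₂ , cos φ₁ · sin φ₂ − sin φ₁ · cos φ₂ · cos Δλ )
  = atan2(-0.34797, -0.32282) = -132.853° → normalised to [0°, 360°): 227.147°.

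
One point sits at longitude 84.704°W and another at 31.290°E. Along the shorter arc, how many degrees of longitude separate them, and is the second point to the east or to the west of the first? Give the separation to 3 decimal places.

Raw difference: 31.290 − -84.704 = 115.994°.
Normalise into (−180°, 180°]: 115.994° stays 115.994°.
Positive ⇒ the second point lies to the east; separation 115.994°.

115.994° east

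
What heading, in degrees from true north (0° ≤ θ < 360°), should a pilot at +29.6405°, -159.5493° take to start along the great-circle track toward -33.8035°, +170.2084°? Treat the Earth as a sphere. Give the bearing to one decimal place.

Δλ = 170.2084 − -159.5493 = 329.7577°; wrapped into (−180°, 180°]: -30.2423°.
θ = atan2( sin Δλ · cos φ₂ , cos φ₁ · sin φ₂ − sin φ₁ · cos φ₂ · cos Δλ )
  = atan2(-0.41851, -0.83857) = -153.477° → normalised to [0°, 360°): 206.523°.

206.5°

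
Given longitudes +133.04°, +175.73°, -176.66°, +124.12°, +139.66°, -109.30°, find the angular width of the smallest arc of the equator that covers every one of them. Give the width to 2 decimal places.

Sort the longitudes: -176.66°, -109.30°, +124.12°, +133.04°, +139.66°, +175.73°.
Eastward gaps between consecutive values (wrapping around): 67.36°, 233.42°, 8.92°, 6.62°, 36.07°, 7.61°.
Largest gap = 233.42° ⇒ minimal covering band is its complement: 360° − 233.42° = 126.58°.
Band runs from +124.12° eastward to -109.30°, crossing the antimeridian.

126.58°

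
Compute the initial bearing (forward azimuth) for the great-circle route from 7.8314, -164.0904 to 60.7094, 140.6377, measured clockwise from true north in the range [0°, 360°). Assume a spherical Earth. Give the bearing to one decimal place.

334.0°

Δλ = 140.6377 − -164.0904 = 304.7281°; wrapped into (−180°, 180°]: -55.2719°.
θ = atan2( sin Δλ · cos φ₂ , cos φ₁ · sin φ₂ − sin φ₁ · cos φ₂ · cos Δλ )
  = atan2(-0.40209, 0.82604) = -25.955° → normalised to [0°, 360°): 334.045°.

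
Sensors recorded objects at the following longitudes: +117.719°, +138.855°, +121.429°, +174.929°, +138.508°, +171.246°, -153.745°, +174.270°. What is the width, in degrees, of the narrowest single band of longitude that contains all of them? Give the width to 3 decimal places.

Sort the longitudes: -153.745°, +117.719°, +121.429°, +138.508°, +138.855°, +171.246°, +174.270°, +174.929°.
Eastward gaps between consecutive values (wrapping around): 271.464°, 3.710°, 17.079°, 0.347°, 32.391°, 3.024°, 0.659°, 31.326°.
Largest gap = 271.464° ⇒ minimal covering band is its complement: 360° − 271.464° = 88.536°.
Band runs from +117.719° eastward to -153.745°, crossing the antimeridian.

88.536°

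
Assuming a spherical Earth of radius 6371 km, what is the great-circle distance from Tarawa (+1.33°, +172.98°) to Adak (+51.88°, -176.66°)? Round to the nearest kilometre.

Δλ = -176.66 − 172.98 = -349.64°; wrapped into (−180°, 180°]: 10.36°.
Δφ = 51.88 − 1.33 = 50.55°.
a = sin²(Δφ/2) + cos φ₁ · cos φ₂ · sin²(Δλ/2) = 0.187328.
c = 2·atan2(√a, √(1−a)) = 0.89522 rad → d = 6371·c ≈ 5703.48 km.

5703 km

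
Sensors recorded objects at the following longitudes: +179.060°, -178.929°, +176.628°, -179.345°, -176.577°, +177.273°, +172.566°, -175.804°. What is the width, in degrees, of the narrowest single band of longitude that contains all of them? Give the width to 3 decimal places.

Sort the longitudes: -179.345°, -178.929°, -176.577°, -175.804°, +172.566°, +176.628°, +177.273°, +179.060°.
Eastward gaps between consecutive values (wrapping around): 0.416°, 2.352°, 0.773°, 348.370°, 4.062°, 0.645°, 1.787°, 1.595°.
Largest gap = 348.370° ⇒ minimal covering band is its complement: 360° − 348.370° = 11.630°.
Band runs from +172.566° eastward to -175.804°, crossing the antimeridian.

11.630°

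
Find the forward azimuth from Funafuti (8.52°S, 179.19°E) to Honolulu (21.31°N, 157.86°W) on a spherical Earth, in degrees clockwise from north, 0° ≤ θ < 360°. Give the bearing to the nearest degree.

37°

Δλ = -157.86 − 179.19 = -337.05°; wrapped into (−180°, 180°]: 22.95°.
θ = atan2( sin Δλ · cos φ₂ , cos φ₁ · sin φ₂ − sin φ₁ · cos φ₂ · cos Δλ )
  = atan2(0.36327, 0.48650) = 36.748° → normalised to [0°, 360°): 36.748°.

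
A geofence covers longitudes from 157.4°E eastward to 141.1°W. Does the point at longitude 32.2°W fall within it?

No

Band width going east from +157.4° to -141.1°: ((-141.1 − 157.4) mod 360) = 61.5°.
Offset of -32.2° east of the west edge: ((-32.2 − 157.4) mod 360) = 170.4°.
170.4° > 61.5° ⇒ outside.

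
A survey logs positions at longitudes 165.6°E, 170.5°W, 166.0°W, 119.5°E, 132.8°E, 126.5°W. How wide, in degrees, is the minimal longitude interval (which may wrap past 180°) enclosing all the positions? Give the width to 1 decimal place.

Sort the longitudes: -170.5°, -166.0°, -126.5°, +119.5°, +132.8°, +165.6°.
Eastward gaps between consecutive values (wrapping around): 4.5°, 39.5°, 246.0°, 13.3°, 32.8°, 23.9°.
Largest gap = 246.0° ⇒ minimal covering band is its complement: 360° − 246.0° = 114.0°.
Band runs from +119.5° eastward to -126.5°, crossing the antimeridian.

114.0°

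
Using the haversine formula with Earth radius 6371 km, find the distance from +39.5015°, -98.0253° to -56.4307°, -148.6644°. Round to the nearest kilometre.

11679 km

Δλ = -148.6644 − -98.0253 = -50.6391°.
Δφ = -56.4307 − 39.5015 = -95.9322°.
a = sin²(Δφ/2) + cos φ₁ · cos φ₂ · sin²(Δλ/2) = 0.629711.
c = 2·atan2(√a, √(1−a)) = 1.83322 rad → d = 6371·c ≈ 11679.44 km.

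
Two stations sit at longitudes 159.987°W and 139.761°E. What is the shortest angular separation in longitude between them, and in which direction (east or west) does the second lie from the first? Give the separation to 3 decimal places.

Raw difference: 139.761 − -159.987 = 299.748°.
Normalise into (−180°, 180°]: 299.748° − 360° = -60.252°.
Negative ⇒ the second point lies to the west; separation 60.252°.

60.252° west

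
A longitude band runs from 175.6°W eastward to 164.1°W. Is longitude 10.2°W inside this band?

Band width going east from -175.6° to -164.1°: ((-164.1 − -175.6) mod 360) = 11.5°.
Offset of -10.2° east of the west edge: ((-10.2 − -175.6) mod 360) = 165.4°.
165.4° > 11.5° ⇒ outside.

No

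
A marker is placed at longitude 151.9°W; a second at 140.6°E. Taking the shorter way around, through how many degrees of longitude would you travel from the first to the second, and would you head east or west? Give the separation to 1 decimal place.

Raw difference: 140.6 − -151.9 = 292.5°.
Normalise into (−180°, 180°]: 292.5° − 360° = -67.5°.
Negative ⇒ the second point lies to the west; separation 67.5°.

67.5° west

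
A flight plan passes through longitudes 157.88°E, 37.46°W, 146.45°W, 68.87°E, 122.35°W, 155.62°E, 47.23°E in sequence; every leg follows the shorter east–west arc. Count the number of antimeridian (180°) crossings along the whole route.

Leg 1: +157.88° → -37.46°, shortest Δλ = 164.66° (east) — crosses 180°.
Leg 2: -37.46° → -146.45°, shortest Δλ = -108.99° (west) — does not cross 180°.
Leg 3: -146.45° → +68.87°, shortest Δλ = -144.68° (west) — crosses 180°.
Leg 4: +68.87° → -122.35°, shortest Δλ = 168.78° (east) — crosses 180°.
Leg 5: -122.35° → +155.62°, shortest Δλ = -82.03° (west) — crosses 180°.
Leg 6: +155.62° → +47.23°, shortest Δλ = -108.39° (west) — does not cross 180°.
Total crossings: 4.

4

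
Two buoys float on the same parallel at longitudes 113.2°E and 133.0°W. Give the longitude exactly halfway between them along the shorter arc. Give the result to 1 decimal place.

170.1°E

Signed shortest Δλ from +113.2° to -133.0° is +113.8°.
Midpoint longitude = +113.2° + (+113.8°)/2 = +113.2° + 56.9° = +170.1°.
(The naïve average (+113.2 + -133.0)/2 = -9.9° is on the wrong side of the globe.)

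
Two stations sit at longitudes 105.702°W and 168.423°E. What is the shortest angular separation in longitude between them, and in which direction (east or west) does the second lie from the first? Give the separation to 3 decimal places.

85.875° west

Raw difference: 168.423 − -105.702 = 274.125°.
Normalise into (−180°, 180°]: 274.125° − 360° = -85.875°.
Negative ⇒ the second point lies to the west; separation 85.875°.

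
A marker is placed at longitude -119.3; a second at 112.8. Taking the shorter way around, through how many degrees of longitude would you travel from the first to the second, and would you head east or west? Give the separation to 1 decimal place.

127.9° west

Raw difference: 112.8 − -119.3 = 232.1°.
Normalise into (−180°, 180°]: 232.1° − 360° = -127.9°.
Negative ⇒ the second point lies to the west; separation 127.9°.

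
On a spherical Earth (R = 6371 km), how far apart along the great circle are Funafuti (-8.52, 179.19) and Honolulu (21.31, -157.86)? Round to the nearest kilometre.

4157 km

Δλ = -157.86 − 179.19 = -337.05°; wrapped into (−180°, 180°]: 22.95°.
Δφ = 21.31 − -8.52 = 29.83°.
a = sin²(Δφ/2) + cos φ₁ · cos φ₂ · sin²(Δλ/2) = 0.102712.
c = 2·atan2(√a, √(1−a)) = 0.65249 rad → d = 6371·c ≈ 4156.99 km.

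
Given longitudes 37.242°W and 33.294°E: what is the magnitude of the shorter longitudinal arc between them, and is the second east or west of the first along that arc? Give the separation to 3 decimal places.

Raw difference: 33.294 − -37.242 = 70.536°.
Normalise into (−180°, 180°]: 70.536° stays 70.536°.
Positive ⇒ the second point lies to the east; separation 70.536°.

70.536° east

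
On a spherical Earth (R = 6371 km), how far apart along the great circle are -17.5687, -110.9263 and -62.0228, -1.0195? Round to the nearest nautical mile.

5010 nmi

Δλ = -1.0195 − -110.9263 = 109.9068°.
Δφ = -62.0228 − -17.5687 = -44.4541°.
a = sin²(Δφ/2) + cos φ₁ · cos φ₂ · sin²(Δλ/2) = 0.442854.
c = 2·atan2(√a, √(1−a)) = 1.45625 rad → d = 6371·c ≈ 9277.79 km ≈ 5009.61 nmi.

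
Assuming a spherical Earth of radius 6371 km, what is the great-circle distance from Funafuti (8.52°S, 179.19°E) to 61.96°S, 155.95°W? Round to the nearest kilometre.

Δλ = -155.95 − 179.19 = -335.14°; wrapped into (−180°, 180°]: 24.86°.
Δφ = -61.96 − -8.52 = -53.44°.
a = sin²(Δφ/2) + cos φ₁ · cos φ₂ · sin²(Δλ/2) = 0.223707.
c = 2·atan2(√a, √(1−a)) = 0.98533 rad → d = 6371·c ≈ 6277.56 km.

6278 km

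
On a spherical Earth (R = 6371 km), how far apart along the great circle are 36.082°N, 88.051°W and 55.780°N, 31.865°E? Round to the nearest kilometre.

8330 km

Δλ = 31.865 − -88.051 = 119.916°.
Δφ = 55.780 − 36.082 = 19.698°.
a = sin²(Δφ/2) + cos φ₁ · cos φ₂ · sin²(Δλ/2) = 0.369841.
c = 2·atan2(√a, √(1−a)) = 1.30745 rad → d = 6371·c ≈ 8329.74 km.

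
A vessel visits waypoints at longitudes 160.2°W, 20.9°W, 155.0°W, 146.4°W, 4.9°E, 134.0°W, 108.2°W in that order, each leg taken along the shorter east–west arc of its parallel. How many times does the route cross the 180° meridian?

0

Leg 1: -160.2° → -20.9°, shortest Δλ = 139.3° (east) — does not cross 180°.
Leg 2: -20.9° → -155.0°, shortest Δλ = -134.1° (west) — does not cross 180°.
Leg 3: -155.0° → -146.4°, shortest Δλ = 8.6° (east) — does not cross 180°.
Leg 4: -146.4° → +4.9°, shortest Δλ = 151.3° (east) — does not cross 180°.
Leg 5: +4.9° → -134.0°, shortest Δλ = -138.9° (west) — does not cross 180°.
Leg 6: -134.0° → -108.2°, shortest Δλ = 25.8° (east) — does not cross 180°.
Total crossings: 0.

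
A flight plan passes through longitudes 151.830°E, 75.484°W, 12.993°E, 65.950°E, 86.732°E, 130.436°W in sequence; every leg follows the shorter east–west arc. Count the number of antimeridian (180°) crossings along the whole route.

2

Leg 1: +151.830° → -75.484°, shortest Δλ = 132.686° (east) — crosses 180°.
Leg 2: -75.484° → +12.993°, shortest Δλ = 88.477° (east) — does not cross 180°.
Leg 3: +12.993° → +65.950°, shortest Δλ = 52.957° (east) — does not cross 180°.
Leg 4: +65.950° → +86.732°, shortest Δλ = 20.782° (east) — does not cross 180°.
Leg 5: +86.732° → -130.436°, shortest Δλ = 142.832° (east) — crosses 180°.
Total crossings: 2.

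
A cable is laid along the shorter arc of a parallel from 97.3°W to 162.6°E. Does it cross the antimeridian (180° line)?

Yes

Naïve |162.6 − -97.3| = 259.9° > 180°, so the shorter arc goes the other way round — across 180°.
Signed shortest Δλ = ((162.6 − -97.3 + 180) mod 360) − 180 = -100.1°.
Going west by 100.1° from -97.3° passes through 180° before reaching +162.6°.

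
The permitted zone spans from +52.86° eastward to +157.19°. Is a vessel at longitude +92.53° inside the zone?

Band width going east from +52.86° to +157.19°: ((157.19 − 52.86) mod 360) = 104.33°.
Offset of +92.53° east of the west edge: ((92.53 − 52.86) mod 360) = 39.67°.
39.67° ≤ 104.33° ⇒ inside.

Yes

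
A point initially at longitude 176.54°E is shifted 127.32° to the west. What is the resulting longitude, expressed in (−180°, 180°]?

49.22°E

Start at +176.54°; shift −127.32° → +49.22°.
+49.22° already lies in (−180°, 180°].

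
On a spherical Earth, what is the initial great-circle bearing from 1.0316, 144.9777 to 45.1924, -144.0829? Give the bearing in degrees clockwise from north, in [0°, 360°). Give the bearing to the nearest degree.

43°

Δλ = -144.0829 − 144.9777 = -289.0606°; wrapped into (−180°, 180°]: 70.9394°.
θ = atan2( sin Δλ · cos φ₂ , cos φ₁ · sin φ₂ − sin φ₁ · cos φ₂ · cos Δλ )
  = atan2(0.66609, 0.70522) = 43.366° → normalised to [0°, 360°): 43.366°.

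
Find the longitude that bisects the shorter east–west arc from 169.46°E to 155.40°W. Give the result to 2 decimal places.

Signed shortest Δλ from +169.46° to -155.40° is +35.14°.
Midpoint longitude = +169.46° + (+35.14°)/2 = +169.46° + 17.57° = +187.03°.
Normalise into (−180°, 180°]: -172.97°.
(The naïve average (+169.46 + -155.40)/2 = 7.03° is on the wrong side of the globe.)

172.97°W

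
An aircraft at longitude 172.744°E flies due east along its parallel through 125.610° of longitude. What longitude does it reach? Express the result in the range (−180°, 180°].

Start at +172.744°; shift +125.610° → +298.354°.
+298.354° lies outside (−180°, 180°]; subtract 360° → -61.646°.

61.646°W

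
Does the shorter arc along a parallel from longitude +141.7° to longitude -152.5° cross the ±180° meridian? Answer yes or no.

Yes

Naïve |-152.5 − 141.7| = 294.2° > 180°, so the shorter arc goes the other way round — across 180°.
Signed shortest Δλ = ((-152.5 − 141.7 + 180) mod 360) − 180 = 65.8°.
Going east by 65.8° from +141.7° passes through 180° before reaching -152.5°.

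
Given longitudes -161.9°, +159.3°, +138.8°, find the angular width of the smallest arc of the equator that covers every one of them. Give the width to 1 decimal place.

Sort the longitudes: -161.9°, +138.8°, +159.3°.
Eastward gaps between consecutive values (wrapping around): 300.7°, 20.5°, 38.8°.
Largest gap = 300.7° ⇒ minimal covering band is its complement: 360° − 300.7° = 59.3°.
Band runs from +138.8° eastward to -161.9°, crossing the antimeridian.

59.3°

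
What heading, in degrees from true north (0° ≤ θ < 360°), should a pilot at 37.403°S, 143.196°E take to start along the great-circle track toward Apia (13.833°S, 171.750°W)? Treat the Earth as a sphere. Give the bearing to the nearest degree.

Δλ = -171.750 − 143.196 = -314.946°; wrapped into (−180°, 180°]: 45.054°.
θ = atan2( sin Δλ · cos φ₂ , cos φ₁ · sin φ₂ − sin φ₁ · cos φ₂ · cos Δλ )
  = atan2(0.68725, 0.22673) = 71.742° → normalised to [0°, 360°): 71.742°.

72°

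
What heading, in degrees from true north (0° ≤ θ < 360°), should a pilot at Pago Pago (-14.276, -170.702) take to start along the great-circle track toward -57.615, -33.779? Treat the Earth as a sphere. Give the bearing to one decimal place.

Δλ = -33.779 − -170.702 = 136.923°.
θ = atan2( sin Δλ · cos φ₂ , cos φ₁ · sin φ₂ − sin φ₁ · cos φ₂ · cos Δλ )
  = atan2(0.36581, -0.91486) = 158.206° → normalised to [0°, 360°): 158.206°.

158.2°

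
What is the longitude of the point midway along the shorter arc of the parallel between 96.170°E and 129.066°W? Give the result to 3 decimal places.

Signed shortest Δλ from +96.170° to -129.066° is +134.764°.
Midpoint longitude = +96.170° + (+134.764°)/2 = +96.170° + 67.382° = +163.552°.
(The naïve average (+96.170 + -129.066)/2 = -16.448° is on the wrong side of the globe.)

163.552°E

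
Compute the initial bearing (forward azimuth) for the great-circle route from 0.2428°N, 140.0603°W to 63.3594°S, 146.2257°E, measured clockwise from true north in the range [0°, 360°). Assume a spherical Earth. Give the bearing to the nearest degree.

Δλ = 146.2257 − -140.0603 = 286.2860°; wrapped into (−180°, 180°]: -73.7140°.
θ = atan2( sin Δλ · cos φ₂ , cos φ₁ · sin φ₂ − sin φ₁ · cos φ₂ · cos Δλ )
  = atan2(-0.43040, -0.89436) = -154.301° → normalised to [0°, 360°): 205.699°.

206°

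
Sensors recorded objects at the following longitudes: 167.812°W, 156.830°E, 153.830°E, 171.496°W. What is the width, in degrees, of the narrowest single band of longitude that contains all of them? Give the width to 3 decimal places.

38.358°

Sort the longitudes: -171.496°, -167.812°, +153.830°, +156.830°.
Eastward gaps between consecutive values (wrapping around): 3.684°, 321.642°, 3.000°, 31.674°.
Largest gap = 321.642° ⇒ minimal covering band is its complement: 360° − 321.642° = 38.358°.
Band runs from +153.830° eastward to -167.812°, crossing the antimeridian.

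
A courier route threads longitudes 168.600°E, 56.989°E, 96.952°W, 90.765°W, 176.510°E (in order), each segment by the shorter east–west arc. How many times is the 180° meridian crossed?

Leg 1: +168.600° → +56.989°, shortest Δλ = -111.611° (west) — does not cross 180°.
Leg 2: +56.989° → -96.952°, shortest Δλ = -153.941° (west) — does not cross 180°.
Leg 3: -96.952° → -90.765°, shortest Δλ = 6.187° (east) — does not cross 180°.
Leg 4: -90.765° → +176.510°, shortest Δλ = -92.725° (west) — crosses 180°.
Total crossings: 1.

1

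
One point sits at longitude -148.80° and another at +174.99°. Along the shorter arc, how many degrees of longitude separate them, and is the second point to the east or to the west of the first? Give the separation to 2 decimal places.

36.21° west

Raw difference: 174.99 − -148.80 = 323.79°.
Normalise into (−180°, 180°]: 323.79° − 360° = -36.21°.
Negative ⇒ the second point lies to the west; separation 36.21°.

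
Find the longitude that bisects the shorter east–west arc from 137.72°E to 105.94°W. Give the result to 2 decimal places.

Signed shortest Δλ from +137.72° to -105.94° is +116.34°.
Midpoint longitude = +137.72° + (+116.34°)/2 = +137.72° + 58.17° = +195.89°.
Normalise into (−180°, 180°]: -164.11°.
(The naïve average (+137.72 + -105.94)/2 = 15.89° is on the wrong side of the globe.)

164.11°W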